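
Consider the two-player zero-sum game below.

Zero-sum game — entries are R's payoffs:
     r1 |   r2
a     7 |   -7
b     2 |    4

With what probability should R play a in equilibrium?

1/8

Row minima are -7 and 2, so R's maximin is 2; column maxima are 7 and 4, so C's minimax is 4. These differ, so the equilibrium is in mixed strategies.
Let R play a with probability p. C is indifferent when 7p + 2(1−p) = −7p + 4(1−p), giving p = 1/8.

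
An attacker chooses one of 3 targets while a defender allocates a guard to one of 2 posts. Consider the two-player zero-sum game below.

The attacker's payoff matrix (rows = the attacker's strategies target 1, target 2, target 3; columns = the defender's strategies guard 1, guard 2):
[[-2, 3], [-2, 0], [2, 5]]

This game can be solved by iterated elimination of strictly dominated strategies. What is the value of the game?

Row target 1 is strictly dominated by row target 3 (2>-2, 5>3); eliminate target 1.
Column guard 2 is strictly dominated by guard 1 for the defender (-2<0, 2<5); eliminate guard 2.
Row target 2 is strictly dominated by row target 3 (2>-2); eliminate target 2.
Only (target 3, guard 1) remains, with payoff 2.

2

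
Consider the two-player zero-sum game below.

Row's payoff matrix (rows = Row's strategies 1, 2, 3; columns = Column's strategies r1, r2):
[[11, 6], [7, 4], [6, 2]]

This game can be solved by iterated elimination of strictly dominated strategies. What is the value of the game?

6

Row 2 is strictly dominated by row 1 (11>7, 6>4); eliminate 2.
Row 3 is strictly dominated by row 1 (11>6, 6>2); eliminate 3.
Column r1 is strictly dominated by r2 for Column (6<11); eliminate r1.
Only (1, r2) remains, with payoff 6.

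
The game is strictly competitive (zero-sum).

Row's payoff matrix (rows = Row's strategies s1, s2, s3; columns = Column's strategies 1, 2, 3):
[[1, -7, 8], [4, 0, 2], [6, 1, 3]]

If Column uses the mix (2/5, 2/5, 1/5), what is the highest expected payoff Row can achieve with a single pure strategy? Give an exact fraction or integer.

s1: (1)·(2/5) + (-7)·(2/5) + (8)·(1/5) = -4/5.
s2: (4)·(2/5) + (0)·(2/5) + (2)·(1/5) = 2.
s3: (6)·(2/5) + (1)·(2/5) + (3)·(1/5) = 17/5.
The best pure response is s3 with expected payoff 17/5.

17/5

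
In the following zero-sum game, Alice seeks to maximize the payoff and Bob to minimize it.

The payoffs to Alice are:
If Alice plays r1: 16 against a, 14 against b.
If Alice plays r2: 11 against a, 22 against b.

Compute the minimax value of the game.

Row minima are 14 and 11, so Alice's maximin is 14; column maxima are 16 and 22, so Bob's minimax is 16. These differ, so the equilibrium is in mixed strategies.
Let Alice play r1 with probability p. Bob is indifferent when 16p + 11(1−p) = 14p + 22(1−p), giving p = 11/13.
Let Bob play a with probability q. Alice is indifferent when 16q + 14(1−q) = 11q + 22(1−q), giving q = 8/13.
The value is 16·(8/13) + (14)·(5/13) = 198/13.

198/13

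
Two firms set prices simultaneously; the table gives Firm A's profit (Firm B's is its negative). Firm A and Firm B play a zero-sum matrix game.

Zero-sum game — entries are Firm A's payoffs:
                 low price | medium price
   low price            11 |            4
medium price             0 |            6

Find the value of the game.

66/13

Row minima are 4 and 0, so Firm A's maximin is 4; column maxima are 11 and 6, so Firm B's minimax is 6. These differ, so the equilibrium is in mixed strategies.
Let Firm A play low price with probability p. Firm B is indifferent when 11p = 4p + 6(1−p), giving p = 6/13.
Let Firm B play low price with probability q. Firm A is indifferent when 11q + 4(1−q) = 6(1−q), giving q = 2/13.
The value is 11·(2/13) + (4)·(11/13) = 66/13.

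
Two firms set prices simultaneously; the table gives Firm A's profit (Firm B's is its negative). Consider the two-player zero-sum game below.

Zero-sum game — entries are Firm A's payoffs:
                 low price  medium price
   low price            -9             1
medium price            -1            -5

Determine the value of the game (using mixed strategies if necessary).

Row minima are -9 and -5, so Firm A's maximin is -5; column maxima are -1 and 1, so Firm B's minimax is -1. These differ, so the equilibrium is in mixed strategies.
Let Firm A play low price with probability p. Firm B is indifferent when −9p − (1−p) = p − 5(1−p), giving p = 2/7.
Let Firm B play low price with probability q. Firm A is indifferent when −9q + (1−q) = −q − 5(1−q), giving q = 3/7.
The value is -9·(3/7) + (1)·(4/7) = -23/7.

-23/7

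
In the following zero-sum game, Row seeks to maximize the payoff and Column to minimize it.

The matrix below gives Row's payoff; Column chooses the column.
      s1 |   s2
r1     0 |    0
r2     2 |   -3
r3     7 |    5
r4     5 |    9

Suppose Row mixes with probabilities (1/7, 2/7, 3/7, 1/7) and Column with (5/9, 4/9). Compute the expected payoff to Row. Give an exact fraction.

74/21

Against (5/9, 4/9), each row's expected payoff is r1: 0; r2: -2/9; r3: 55/9; r4: 61/9.
Taking the (1/7, 2/7, 3/7, 1/7)-weighted average: (1/7)·(0) + (2/7)·(-2/9) + (3/7)·(55/9) + (1/7)·(61/9) = 74/21.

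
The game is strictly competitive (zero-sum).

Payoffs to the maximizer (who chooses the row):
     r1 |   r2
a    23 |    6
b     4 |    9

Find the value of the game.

Row minima are 6 and 4, so the maximizer's maximin is 6; column maxima are 23 and 9, so the minimizer's minimax is 9. These differ, so the equilibrium is in mixed strategies.
Let the maximizer play a with probability p. The minimizer is indifferent when 23p + 4(1−p) = 6p + 9(1−p), giving p = 5/22.
Let the minimizer play r1 with probability q. The maximizer is indifferent when 23q + 6(1−q) = 4q + 9(1−q), giving q = 3/22.
The value is 23·(3/22) + (6)·(19/22) = 183/22.

183/22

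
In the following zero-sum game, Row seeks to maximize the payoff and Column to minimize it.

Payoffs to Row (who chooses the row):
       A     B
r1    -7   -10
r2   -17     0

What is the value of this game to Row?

-17/2

Row minima are -10 and -17, so Row's maximin is -10; column maxima are -7 and 0, so Column's minimax is -7. These differ, so the equilibrium is in mixed strategies.
Let Row play r1 with probability p. Column is indifferent when −7p − 17(1−p) = −10p, giving p = 17/20.
Let Column play A with probability q. Row is indifferent when −7q − 10(1−q) = −17q, giving q = 1/2.
The value is -7·(1/2) + (-10)·(1/2) = -17/2.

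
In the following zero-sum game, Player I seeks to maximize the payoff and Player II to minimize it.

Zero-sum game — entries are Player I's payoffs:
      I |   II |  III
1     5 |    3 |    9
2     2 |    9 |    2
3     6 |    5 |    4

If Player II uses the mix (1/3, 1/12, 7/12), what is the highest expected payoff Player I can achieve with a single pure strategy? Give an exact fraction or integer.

43/6

1: (5)·(1/3) + (3)·(1/12) + (9)·(7/12) = 43/6.
2: (2)·(1/3) + (9)·(1/12) + (2)·(7/12) = 31/12.
3: (6)·(1/3) + (5)·(1/12) + (4)·(7/12) = 19/4.
The best pure response is 1 with expected payoff 43/6.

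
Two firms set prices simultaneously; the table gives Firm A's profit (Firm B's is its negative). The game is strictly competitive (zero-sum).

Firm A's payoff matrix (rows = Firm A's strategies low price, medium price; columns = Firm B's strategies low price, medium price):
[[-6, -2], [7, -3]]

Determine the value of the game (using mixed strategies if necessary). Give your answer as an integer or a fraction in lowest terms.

-16/7

Row minima are -6 and -3, so Firm A's maximin is -3; column maxima are 7 and -2, so Firm B's minimax is -2. These differ, so the equilibrium is in mixed strategies.
Let Firm A play low price with probability p. Firm B is indifferent when −6p + 7(1−p) = −2p − 3(1−p), giving p = 5/7.
Let Firm B play low price with probability q. Firm A is indifferent when −6q − 2(1−q) = 7q − 3(1−q), giving q = 1/14.
The value is -6·(1/14) + (-2)·(13/14) = -16/7.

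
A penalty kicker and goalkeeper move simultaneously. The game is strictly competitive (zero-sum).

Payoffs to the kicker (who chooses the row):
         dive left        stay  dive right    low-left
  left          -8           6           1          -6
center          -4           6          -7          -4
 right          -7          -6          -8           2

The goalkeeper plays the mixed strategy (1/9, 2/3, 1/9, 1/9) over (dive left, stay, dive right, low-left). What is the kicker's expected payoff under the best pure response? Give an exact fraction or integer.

left: (-8)·(1/9) + (6)·(2/3) + (1)·(1/9) + (-6)·(1/9) = 23/9.
center: (-4)·(1/9) + (6)·(2/3) + (-7)·(1/9) + (-4)·(1/9) = 7/3.
right: (-7)·(1/9) + (-6)·(2/3) + (-8)·(1/9) + (2)·(1/9) = -49/9.
The best pure response is left with expected payoff 23/9.

23/9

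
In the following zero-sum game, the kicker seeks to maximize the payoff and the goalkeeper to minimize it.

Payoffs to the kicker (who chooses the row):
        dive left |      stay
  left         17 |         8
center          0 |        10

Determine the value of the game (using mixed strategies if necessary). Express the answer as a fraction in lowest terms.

Row minima are 8 and 0, so the kicker's maximin is 8; column maxima are 17 and 10, so the goalkeeper's minimax is 10. These differ, so the equilibrium is in mixed strategies.
Let the kicker play left with probability p. The goalkeeper is indifferent when 17p = 8p + 10(1−p), giving p = 10/19.
Let the goalkeeper play dive left with probability q. The kicker is indifferent when 17q + 8(1−q) = 10(1−q), giving q = 2/19.
The value is 17·(2/19) + (8)·(17/19) = 170/19.

170/19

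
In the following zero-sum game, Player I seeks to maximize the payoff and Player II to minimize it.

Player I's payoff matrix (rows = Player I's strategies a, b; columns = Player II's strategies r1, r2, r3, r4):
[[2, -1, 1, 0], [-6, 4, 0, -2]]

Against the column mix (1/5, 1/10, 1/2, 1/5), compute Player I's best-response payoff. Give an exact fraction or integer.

a: (2)·(1/5) + (-1)·(1/10) + (1)·(1/2) + (0)·(1/5) = 4/5.
b: (-6)·(1/5) + (4)·(1/10) + (0)·(1/2) + (-2)·(1/5) = -6/5.
The best pure response is a with expected payoff 4/5.

4/5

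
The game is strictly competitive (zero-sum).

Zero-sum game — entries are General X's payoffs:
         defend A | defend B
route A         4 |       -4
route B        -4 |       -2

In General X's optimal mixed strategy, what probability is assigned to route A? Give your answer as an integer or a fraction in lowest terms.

Row minima are -4 and -4, so General X's maximin is -4; column maxima are 4 and -2, so General Y's minimax is -2. These differ, so the equilibrium is in mixed strategies.
Let General X play route A with probability p. General Y is indifferent when 4p − 4(1−p) = −4p − 2(1−p), giving p = 1/5.

1/5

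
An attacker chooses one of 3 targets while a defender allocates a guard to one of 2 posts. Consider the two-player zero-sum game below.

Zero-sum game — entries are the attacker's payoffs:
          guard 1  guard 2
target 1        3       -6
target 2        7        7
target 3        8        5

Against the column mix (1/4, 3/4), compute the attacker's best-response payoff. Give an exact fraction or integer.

7

target 1: (3)·(1/4) + (-6)·(3/4) = -15/4.
target 2: (7)·(1/4) + (7)·(3/4) = 7.
target 3: (8)·(1/4) + (5)·(3/4) = 23/4.
The best pure response is target 2 with expected payoff 7.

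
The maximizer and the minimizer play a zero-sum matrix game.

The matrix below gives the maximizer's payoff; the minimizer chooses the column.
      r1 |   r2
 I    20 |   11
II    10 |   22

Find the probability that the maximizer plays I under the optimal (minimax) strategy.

Row minima are 11 and 10, so the maximizer's maximin is 11; column maxima are 20 and 22, so the minimizer's minimax is 20. These differ, so the equilibrium is in mixed strategies.
Let the maximizer play I with probability p. The minimizer is indifferent when 20p + 10(1−p) = 11p + 22(1−p), giving p = 4/7.

4/7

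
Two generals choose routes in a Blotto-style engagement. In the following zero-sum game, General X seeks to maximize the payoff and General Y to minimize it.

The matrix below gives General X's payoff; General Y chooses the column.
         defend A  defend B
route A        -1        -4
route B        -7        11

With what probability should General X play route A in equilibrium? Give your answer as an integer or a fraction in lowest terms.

6/7

Row minima are -4 and -7, so General X's maximin is -4; column maxima are -1 and 11, so General Y's minimax is -1. These differ, so the equilibrium is in mixed strategies.
Let General X play route A with probability p. General Y is indifferent when −p − 7(1−p) = −4p + 11(1−p), giving p = 6/7.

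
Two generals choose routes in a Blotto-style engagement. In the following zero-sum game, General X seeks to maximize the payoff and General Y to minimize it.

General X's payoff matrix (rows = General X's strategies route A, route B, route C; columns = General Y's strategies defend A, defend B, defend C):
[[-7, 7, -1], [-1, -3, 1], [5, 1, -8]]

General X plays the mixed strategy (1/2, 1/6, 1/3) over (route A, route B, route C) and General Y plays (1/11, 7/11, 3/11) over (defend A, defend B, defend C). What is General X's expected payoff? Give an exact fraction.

37/33

Against (1/11, 7/11, 3/11), each row's expected payoff is route A: 39/11; route B: -19/11; route C: -12/11.
Taking the (1/2, 1/6, 1/3)-weighted average: (1/2)·(39/11) + (1/6)·(-19/11) + (1/3)·(-12/11) = 37/33.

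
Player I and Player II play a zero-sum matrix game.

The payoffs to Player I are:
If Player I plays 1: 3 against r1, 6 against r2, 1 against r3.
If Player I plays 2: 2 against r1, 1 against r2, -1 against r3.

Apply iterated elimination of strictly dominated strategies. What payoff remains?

Row 2 is strictly dominated by row 1 (3>2, 6>1, 1>-1); eliminate 2.
Column r2 is strictly dominated by r1 for Player II (3<6); eliminate r2.
Column r1 is strictly dominated by r3 for Player II (1<3); eliminate r1.
Only (1, r3) remains, with payoff 1.

1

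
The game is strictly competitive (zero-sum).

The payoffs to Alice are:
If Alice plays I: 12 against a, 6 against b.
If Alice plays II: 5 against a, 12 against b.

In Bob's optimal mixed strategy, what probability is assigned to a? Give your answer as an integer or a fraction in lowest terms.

6/13

Row minima are 6 and 5, so Alice's maximin is 6; column maxima are 12 and 12, so Bob's minimax is 12. These differ, so the equilibrium is in mixed strategies.
Let Bob play a with probability q. Alice is indifferent when 12q + 6(1−q) = 5q + 12(1−q), giving q = 6/13.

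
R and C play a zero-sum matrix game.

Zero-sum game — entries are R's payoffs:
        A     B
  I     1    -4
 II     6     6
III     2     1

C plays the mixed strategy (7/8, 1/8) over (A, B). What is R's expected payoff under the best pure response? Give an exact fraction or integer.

6

I: (1)·(7/8) + (-4)·(1/8) = 3/8.
II: (6)·(7/8) + (6)·(1/8) = 6.
III: (2)·(7/8) + (1)·(1/8) = 15/8.
The best pure response is II with expected payoff 6.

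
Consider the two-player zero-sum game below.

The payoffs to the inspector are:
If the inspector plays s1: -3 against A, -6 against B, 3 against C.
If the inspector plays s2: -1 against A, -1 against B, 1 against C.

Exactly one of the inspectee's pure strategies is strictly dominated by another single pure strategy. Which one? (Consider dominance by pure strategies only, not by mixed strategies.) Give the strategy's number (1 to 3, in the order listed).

The inspectee prefers columns that give the inspector less. Compare C with A: -3 < 3, -1 < 1.
So A strictly dominates C for the inspectee; C is strictly dominated.

3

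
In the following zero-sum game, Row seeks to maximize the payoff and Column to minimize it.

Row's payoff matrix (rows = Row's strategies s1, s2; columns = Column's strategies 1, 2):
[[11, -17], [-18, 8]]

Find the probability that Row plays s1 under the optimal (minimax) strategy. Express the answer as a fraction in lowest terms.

13/27

Row minima are -17 and -18, so Row's maximin is -17; column maxima are 11 and 8, so Column's minimax is 8. These differ, so the equilibrium is in mixed strategies.
Let Row play s1 with probability p. Column is indifferent when 11p − 18(1−p) = −17p + 8(1−p), giving p = 13/27.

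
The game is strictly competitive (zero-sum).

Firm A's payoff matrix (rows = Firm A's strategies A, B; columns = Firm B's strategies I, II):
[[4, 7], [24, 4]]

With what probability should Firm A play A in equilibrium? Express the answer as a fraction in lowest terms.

Row minima are 4 and 4, so Firm A's maximin is 4; column maxima are 24 and 7, so Firm B's minimax is 7. These differ, so the equilibrium is in mixed strategies.
Let Firm A play A with probability p. Firm B is indifferent when 4p + 24(1−p) = 7p + 4(1−p), giving p = 20/23.

20/23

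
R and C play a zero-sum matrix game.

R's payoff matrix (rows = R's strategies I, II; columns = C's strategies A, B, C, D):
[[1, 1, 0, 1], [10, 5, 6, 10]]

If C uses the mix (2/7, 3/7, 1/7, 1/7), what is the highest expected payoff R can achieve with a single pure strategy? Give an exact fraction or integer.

I: (1)·(2/7) + (1)·(3/7) + (0)·(1/7) + (1)·(1/7) = 6/7.
II: (10)·(2/7) + (5)·(3/7) + (6)·(1/7) + (10)·(1/7) = 51/7.
The best pure response is II with expected payoff 51/7.

51/7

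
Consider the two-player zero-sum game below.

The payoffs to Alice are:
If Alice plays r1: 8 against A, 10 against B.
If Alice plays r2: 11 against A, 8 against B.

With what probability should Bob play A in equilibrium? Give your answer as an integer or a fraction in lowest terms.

2/5

Row minima are 8 and 8, so Alice's maximin is 8; column maxima are 11 and 10, so Bob's minimax is 10. These differ, so the equilibrium is in mixed strategies.
Let Bob play A with probability q. Alice is indifferent when 8q + 10(1−q) = 11q + 8(1−q), giving q = 2/5.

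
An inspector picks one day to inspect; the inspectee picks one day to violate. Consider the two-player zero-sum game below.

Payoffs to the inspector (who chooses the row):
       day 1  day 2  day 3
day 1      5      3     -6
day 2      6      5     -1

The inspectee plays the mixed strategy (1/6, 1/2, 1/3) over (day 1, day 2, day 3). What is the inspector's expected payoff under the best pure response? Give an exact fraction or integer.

19/6

day 1: (5)·(1/6) + (3)·(1/2) + (-6)·(1/3) = 1/3.
day 2: (6)·(1/6) + (5)·(1/2) + (-1)·(1/3) = 19/6.
The best pure response is day 2 with expected payoff 19/6.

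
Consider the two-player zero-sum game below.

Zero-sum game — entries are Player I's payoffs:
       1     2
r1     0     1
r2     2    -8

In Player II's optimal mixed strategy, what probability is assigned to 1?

Row minima are 0 and -8, so Player I's maximin is 0; column maxima are 2 and 1, so Player II's minimax is 1. These differ, so the equilibrium is in mixed strategies.
Let Player II play 1 with probability q. Player I is indifferent when (1−q) = 2q − 8(1−q), giving q = 9/11.

9/11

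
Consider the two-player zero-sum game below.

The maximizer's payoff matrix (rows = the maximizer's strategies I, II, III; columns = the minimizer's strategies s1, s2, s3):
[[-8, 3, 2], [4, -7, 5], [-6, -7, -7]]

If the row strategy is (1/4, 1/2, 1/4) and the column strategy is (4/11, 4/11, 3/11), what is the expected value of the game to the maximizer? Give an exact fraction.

-81/44

Against (4/11, 4/11, 3/11), each row's expected payoff is I: -14/11; II: 3/11; III: -73/11.
Taking the (1/4, 1/2, 1/4)-weighted average: (1/4)·(-14/11) + (1/2)·(3/11) + (1/4)·(-73/11) = -81/44.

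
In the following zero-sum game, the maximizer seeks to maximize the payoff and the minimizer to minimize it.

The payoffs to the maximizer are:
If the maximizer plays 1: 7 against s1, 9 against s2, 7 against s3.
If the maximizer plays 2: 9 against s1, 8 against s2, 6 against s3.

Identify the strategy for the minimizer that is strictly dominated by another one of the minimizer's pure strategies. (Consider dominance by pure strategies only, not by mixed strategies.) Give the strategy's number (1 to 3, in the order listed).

2

The minimizer prefers columns that give the maximizer less. Compare s2 with s3: 7 < 9, 6 < 8.
So s3 strictly dominates s2 for the minimizer; s2 is strictly dominated.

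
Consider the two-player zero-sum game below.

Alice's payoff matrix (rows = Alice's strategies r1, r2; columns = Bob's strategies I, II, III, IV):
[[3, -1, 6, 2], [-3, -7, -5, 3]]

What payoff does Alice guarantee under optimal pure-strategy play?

-1

Row minima: -1, -7 → Alice's maximin is -1.
Column maxima: 3, -1, 6, 3 → Bob's minimax is -1.
They coincide at (r1, II), so the value is -1.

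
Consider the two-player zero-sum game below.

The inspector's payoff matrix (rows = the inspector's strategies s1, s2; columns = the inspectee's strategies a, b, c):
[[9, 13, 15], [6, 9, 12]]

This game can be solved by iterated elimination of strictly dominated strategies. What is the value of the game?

9

Row s2 is strictly dominated by row s1 (9>6, 13>9, 15>12); eliminate s2.
Column c is strictly dominated by a for the inspectee (9<15); eliminate c.
Column b is strictly dominated by a for the inspectee (9<13); eliminate b.
Only (s1, a) remains, with payoff 9.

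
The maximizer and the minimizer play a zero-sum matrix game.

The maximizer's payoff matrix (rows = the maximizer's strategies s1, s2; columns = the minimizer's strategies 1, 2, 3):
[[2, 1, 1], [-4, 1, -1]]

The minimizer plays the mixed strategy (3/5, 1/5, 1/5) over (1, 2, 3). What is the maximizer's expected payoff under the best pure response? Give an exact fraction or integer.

s1: (2)·(3/5) + (1)·(1/5) + (1)·(1/5) = 8/5.
s2: (-4)·(3/5) + (1)·(1/5) + (-1)·(1/5) = -12/5.
The best pure response is s1 with expected payoff 8/5.

8/5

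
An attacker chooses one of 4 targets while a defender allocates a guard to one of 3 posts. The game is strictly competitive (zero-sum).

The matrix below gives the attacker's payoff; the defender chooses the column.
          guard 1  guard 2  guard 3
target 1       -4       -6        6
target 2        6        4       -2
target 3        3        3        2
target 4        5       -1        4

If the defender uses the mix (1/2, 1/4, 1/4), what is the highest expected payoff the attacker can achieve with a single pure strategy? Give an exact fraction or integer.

7/2

target 1: (-4)·(1/2) + (-6)·(1/4) + (6)·(1/4) = -2.
target 2: (6)·(1/2) + (4)·(1/4) + (-2)·(1/4) = 7/2.
target 3: (3)·(1/2) + (3)·(1/4) + (2)·(1/4) = 11/4.
target 4: (5)·(1/2) + (-1)·(1/4) + (4)·(1/4) = 13/4.
The best pure response is target 2 with expected payoff 7/2.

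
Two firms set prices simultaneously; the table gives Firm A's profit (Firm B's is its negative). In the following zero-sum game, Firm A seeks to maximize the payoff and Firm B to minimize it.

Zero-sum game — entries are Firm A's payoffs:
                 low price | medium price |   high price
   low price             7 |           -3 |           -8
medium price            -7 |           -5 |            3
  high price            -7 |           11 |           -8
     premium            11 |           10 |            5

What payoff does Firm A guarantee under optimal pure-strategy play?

5

Row minima: -8, -7, -8, 5 → Firm A's maximin is 5.
Column maxima: 11, 11, 5 → Firm B's minimax is 5.
They coincide at (premium, high price), so the value is 5.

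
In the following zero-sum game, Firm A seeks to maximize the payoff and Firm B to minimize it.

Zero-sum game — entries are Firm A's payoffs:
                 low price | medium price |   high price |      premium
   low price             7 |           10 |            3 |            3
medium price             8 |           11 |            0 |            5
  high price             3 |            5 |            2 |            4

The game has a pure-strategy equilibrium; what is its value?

Row minima: 3, 0, 2 → Firm A's maximin is 3.
Column maxima: 8, 11, 3, 5 → Firm B's minimax is 3.
They coincide at (low price, high price), so the value is 3.

3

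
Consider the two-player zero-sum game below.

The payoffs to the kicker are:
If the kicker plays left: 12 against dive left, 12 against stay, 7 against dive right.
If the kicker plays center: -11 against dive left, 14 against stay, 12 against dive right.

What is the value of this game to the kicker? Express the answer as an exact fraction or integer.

Column stay is strictly dominated by dive right for the goalkeeper (it gives the kicker more in every row).
The remaining 2×2 game on (left, center) × (dive left, dive right) has no saddle point. Let the kicker play left with probability p; indifference gives 12p − 11(1−p) = 7p + 12(1−p), so p = 23/28.
Similarly the goalkeeper's optimal q on dive left is 5/28, and the value is 12·(5/28) + (7)·(23/28) = 221/28.

221/28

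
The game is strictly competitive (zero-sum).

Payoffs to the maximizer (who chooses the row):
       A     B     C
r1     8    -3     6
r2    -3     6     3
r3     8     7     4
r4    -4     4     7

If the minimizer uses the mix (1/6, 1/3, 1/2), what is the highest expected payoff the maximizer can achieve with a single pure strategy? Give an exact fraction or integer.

17/3

r1: (8)·(1/6) + (-3)·(1/3) + (6)·(1/2) = 10/3.
r2: (-3)·(1/6) + (6)·(1/3) + (3)·(1/2) = 3.
r3: (8)·(1/6) + (7)·(1/3) + (4)·(1/2) = 17/3.
r4: (-4)·(1/6) + (4)·(1/3) + (7)·(1/2) = 25/6.
The best pure response is r3 with expected payoff 17/3.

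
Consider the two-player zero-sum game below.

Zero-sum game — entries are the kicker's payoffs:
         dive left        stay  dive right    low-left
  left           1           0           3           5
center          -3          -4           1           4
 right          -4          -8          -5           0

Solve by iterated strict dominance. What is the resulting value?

Column low-left is strictly dominated by dive left for the goalkeeper (1<5, -3<4, -4<0); eliminate low-left.
Column dive right is strictly dominated by stay for the goalkeeper (0<3, -4<1, -8<-5); eliminate dive right.
Row right is strictly dominated by row left (1>-4, 0>-8); eliminate right.
Column dive left is strictly dominated by stay for the goalkeeper (0<1, -4<-3); eliminate dive left.
Row center is strictly dominated by row left (0>-4); eliminate center.
Only (left, stay) remains, with payoff 0.

0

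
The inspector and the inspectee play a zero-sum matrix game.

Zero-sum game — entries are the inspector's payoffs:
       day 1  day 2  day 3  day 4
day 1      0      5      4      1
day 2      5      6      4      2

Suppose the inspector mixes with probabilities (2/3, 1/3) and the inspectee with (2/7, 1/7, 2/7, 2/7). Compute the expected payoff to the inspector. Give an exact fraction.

Against (2/7, 1/7, 2/7, 2/7), each row's expected payoff is day 1: 15/7; day 2: 4.
Taking the (2/3, 1/3)-weighted average: (2/3)·(15/7) + (1/3)·(4) = 58/21.

58/21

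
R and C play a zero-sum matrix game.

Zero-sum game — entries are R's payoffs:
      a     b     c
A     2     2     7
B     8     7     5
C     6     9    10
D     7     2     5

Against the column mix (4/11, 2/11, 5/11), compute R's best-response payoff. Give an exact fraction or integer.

A: (2)·(4/11) + (2)·(2/11) + (7)·(5/11) = 47/11.
B: (8)·(4/11) + (7)·(2/11) + (5)·(5/11) = 71/11.
C: (6)·(4/11) + (9)·(2/11) + (10)·(5/11) = 92/11.
D: (7)·(4/11) + (2)·(2/11) + (5)·(5/11) = 57/11.
The best pure response is C with expected payoff 92/11.

92/11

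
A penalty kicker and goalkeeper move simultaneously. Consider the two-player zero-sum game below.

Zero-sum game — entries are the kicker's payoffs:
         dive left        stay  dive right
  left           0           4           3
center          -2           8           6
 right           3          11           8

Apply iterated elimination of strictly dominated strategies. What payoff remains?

3

Row center is strictly dominated by row right (3>-2, 11>8, 8>6); eliminate center.
Row left is strictly dominated by row right (3>0, 11>4, 8>3); eliminate left.
Column stay is strictly dominated by dive left for the goalkeeper (3<11); eliminate stay.
Column dive right is strictly dominated by dive left for the goalkeeper (3<8); eliminate dive right.
Only (right, dive left) remains, with payoff 3.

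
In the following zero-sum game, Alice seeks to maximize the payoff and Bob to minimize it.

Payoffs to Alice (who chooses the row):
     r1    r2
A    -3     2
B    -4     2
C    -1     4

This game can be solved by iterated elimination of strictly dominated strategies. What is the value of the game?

-1

Column r2 is strictly dominated by r1 for Bob (-3<2, -4<2, -1<4); eliminate r2.
Row A is strictly dominated by row C (-1>-3); eliminate A.
Row B is strictly dominated by row C (-1>-4); eliminate B.
Only (C, r1) remains, with payoff -1.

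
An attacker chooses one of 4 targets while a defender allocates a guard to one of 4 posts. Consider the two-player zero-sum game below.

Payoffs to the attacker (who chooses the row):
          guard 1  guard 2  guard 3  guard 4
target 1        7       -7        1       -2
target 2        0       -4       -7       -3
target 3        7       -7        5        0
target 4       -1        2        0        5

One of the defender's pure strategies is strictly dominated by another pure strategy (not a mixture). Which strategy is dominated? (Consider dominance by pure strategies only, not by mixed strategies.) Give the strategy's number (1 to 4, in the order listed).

The defender prefers columns that give the attacker less. Compare guard 4 with guard 2: -7 < -2, -4 < -3, -7 < 0, 2 < 5.
So guard 2 strictly dominates guard 4 for the defender; guard 4 is strictly dominated.

4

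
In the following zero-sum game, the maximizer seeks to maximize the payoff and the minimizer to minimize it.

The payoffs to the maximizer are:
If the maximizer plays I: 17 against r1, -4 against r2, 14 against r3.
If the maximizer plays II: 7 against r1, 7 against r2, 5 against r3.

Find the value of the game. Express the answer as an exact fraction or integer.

59/10

Column r1 is strictly dominated by r3 for the minimizer (it gives the maximizer more in every row).
The remaining 2×2 game on (I, II) × (r2, r3) has no saddle point. Let the maximizer play I with probability p; indifference gives −4p + 7(1−p) = 14p + 5(1−p), so p = 1/10.
Similarly the minimizer's optimal q on r2 is 9/20, and the value is -4·(9/20) + (14)·(11/20) = 59/10.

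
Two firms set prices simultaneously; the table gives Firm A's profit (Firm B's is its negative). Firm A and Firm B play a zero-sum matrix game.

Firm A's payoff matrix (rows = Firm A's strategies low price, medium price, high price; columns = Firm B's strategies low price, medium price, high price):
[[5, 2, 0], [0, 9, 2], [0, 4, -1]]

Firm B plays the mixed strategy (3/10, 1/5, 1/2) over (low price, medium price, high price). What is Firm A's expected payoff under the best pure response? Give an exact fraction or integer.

low price: (5)·(3/10) + (2)·(1/5) + (0)·(1/2) = 19/10.
medium price: (0)·(3/10) + (9)·(1/5) + (2)·(1/2) = 14/5.
high price: (0)·(3/10) + (4)·(1/5) + (-1)·(1/2) = 3/10.
The best pure response is medium price with expected payoff 14/5.

14/5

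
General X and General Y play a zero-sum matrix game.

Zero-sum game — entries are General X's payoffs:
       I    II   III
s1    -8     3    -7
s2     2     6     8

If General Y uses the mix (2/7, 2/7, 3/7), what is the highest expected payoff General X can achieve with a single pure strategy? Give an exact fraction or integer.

40/7

s1: (-8)·(2/7) + (3)·(2/7) + (-7)·(3/7) = -31/7.
s2: (2)·(2/7) + (6)·(2/7) + (8)·(3/7) = 40/7.
The best pure response is s2 with expected payoff 40/7.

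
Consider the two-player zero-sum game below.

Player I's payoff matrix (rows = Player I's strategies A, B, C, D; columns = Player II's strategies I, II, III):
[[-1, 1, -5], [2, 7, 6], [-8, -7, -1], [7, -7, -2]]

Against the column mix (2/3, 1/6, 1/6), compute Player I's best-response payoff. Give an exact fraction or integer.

A: (-1)·(2/3) + (1)·(1/6) + (-5)·(1/6) = -4/3.
B: (2)·(2/3) + (7)·(1/6) + (6)·(1/6) = 7/2.
C: (-8)·(2/3) + (-7)·(1/6) + (-1)·(1/6) = -20/3.
D: (7)·(2/3) + (-7)·(1/6) + (-2)·(1/6) = 19/6.
The best pure response is B with expected payoff 7/2.

7/2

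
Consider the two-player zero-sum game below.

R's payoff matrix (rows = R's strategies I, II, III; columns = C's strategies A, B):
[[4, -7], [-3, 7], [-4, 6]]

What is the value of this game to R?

Row III is strictly dominated by row II, so R never plays it.
The remaining 2×2 game on (I, II) × (A, B) has no saddle point. Let R play I with probability p; indifference gives 4p − 3(1−p) = −7p + 7(1−p), so p = 10/21.
Similarly C's optimal q on A is 2/3, and the value is 4·(2/3) + (-7)·(1/3) = 1/3.

1/3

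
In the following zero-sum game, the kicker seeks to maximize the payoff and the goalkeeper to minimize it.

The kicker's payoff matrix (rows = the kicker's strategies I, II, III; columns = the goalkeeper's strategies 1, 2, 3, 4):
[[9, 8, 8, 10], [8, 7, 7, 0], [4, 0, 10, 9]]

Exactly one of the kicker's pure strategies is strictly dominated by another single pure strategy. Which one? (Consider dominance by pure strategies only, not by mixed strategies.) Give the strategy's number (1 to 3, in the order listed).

2

Compare II with I: 9 > 8, 8 > 7, 8 > 7, 10 > 0.
So I strictly dominates II for the kicker; II is strictly dominated.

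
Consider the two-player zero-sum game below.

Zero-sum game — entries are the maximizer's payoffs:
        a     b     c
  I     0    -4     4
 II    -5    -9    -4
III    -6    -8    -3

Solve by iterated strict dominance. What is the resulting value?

-4

Column a is strictly dominated by b for the minimizer (-4<0, -9<-5, -8<-6); eliminate a.
Row II is strictly dominated by row I (-4>-9, 4>-4); eliminate II.
Column c is strictly dominated by b for the minimizer (-4<4, -8<-3); eliminate c.
Row III is strictly dominated by row I (-4>-8); eliminate III.
Only (I, b) remains, with payoff -4.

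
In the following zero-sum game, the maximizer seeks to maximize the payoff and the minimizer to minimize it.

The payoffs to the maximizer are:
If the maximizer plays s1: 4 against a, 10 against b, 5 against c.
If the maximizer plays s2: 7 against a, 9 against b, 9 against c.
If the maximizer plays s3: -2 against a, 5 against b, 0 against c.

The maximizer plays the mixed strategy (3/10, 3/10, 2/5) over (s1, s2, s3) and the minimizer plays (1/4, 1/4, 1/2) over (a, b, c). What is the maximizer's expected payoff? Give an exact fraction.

93/20

Against (1/4, 1/4, 1/2), each row's expected payoff is s1: 6; s2: 17/2; s3: 3/4.
Taking the (3/10, 3/10, 2/5)-weighted average: (3/10)·(6) + (3/10)·(17/2) + (2/5)·(3/4) = 93/20.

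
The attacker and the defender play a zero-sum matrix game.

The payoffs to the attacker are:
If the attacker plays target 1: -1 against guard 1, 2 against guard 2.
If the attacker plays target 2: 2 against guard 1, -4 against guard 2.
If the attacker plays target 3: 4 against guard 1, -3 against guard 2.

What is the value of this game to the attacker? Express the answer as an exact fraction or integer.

1/2

Row target 2 is strictly dominated by row target 3, so the attacker never plays it.
The remaining 2×2 game on (target 1, target 3) × (guard 1, guard 2) has no saddle point. Let the attacker play target 1 with probability p; indifference gives −p + 4(1−p) = 2p − 3(1−p), so p = 7/10.
Similarly the defender's optimal q on guard 1 is 1/2, and the value is -1·(1/2) + (2)·(1/2) = 1/2.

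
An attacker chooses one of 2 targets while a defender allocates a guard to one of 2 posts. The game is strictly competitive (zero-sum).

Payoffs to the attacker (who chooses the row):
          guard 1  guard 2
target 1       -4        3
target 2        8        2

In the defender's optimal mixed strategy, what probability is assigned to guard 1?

1/13

Row minima are -4 and 2, so the attacker's maximin is 2; column maxima are 8 and 3, so the defender's minimax is 3. These differ, so the equilibrium is in mixed strategies.
Let the defender play guard 1 with probability q. The attacker is indifferent when −4q + 3(1−q) = 8q + 2(1−q), giving q = 1/13.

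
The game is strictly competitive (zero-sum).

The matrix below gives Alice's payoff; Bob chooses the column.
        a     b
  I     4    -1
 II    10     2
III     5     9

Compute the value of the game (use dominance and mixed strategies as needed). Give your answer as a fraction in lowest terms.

Row I is strictly dominated by row II, so Alice never plays it.
The remaining 2×2 game on (II, III) × (a, b) has no saddle point. Let Alice play II with probability p; indifference gives 10p + 5(1−p) = 2p + 9(1−p), so p = 1/3.
Similarly Bob's optimal q on a is 7/12, and the value is 10·(7/12) + (2)·(5/12) = 20/3.

20/3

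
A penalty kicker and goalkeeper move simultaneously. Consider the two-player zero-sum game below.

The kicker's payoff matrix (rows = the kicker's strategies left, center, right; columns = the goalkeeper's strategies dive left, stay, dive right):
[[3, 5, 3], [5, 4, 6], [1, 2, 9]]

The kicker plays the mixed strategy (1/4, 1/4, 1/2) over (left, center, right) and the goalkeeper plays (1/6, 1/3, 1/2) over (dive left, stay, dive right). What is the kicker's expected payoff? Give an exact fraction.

Against (1/6, 1/3, 1/2), each row's expected payoff is left: 11/3; center: 31/6; right: 16/3.
Taking the (1/4, 1/4, 1/2)-weighted average: (1/4)·(11/3) + (1/4)·(31/6) + (1/2)·(16/3) = 39/8.

39/8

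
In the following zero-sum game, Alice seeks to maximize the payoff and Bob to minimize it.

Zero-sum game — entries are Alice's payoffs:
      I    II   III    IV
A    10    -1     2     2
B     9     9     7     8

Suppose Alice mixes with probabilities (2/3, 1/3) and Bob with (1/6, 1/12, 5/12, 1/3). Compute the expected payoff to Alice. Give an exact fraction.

Against (1/6, 1/12, 5/12, 1/3), each row's expected payoff is A: 37/12; B: 47/6.
Taking the (2/3, 1/3)-weighted average: (2/3)·(37/12) + (1/3)·(47/6) = 14/3.

14/3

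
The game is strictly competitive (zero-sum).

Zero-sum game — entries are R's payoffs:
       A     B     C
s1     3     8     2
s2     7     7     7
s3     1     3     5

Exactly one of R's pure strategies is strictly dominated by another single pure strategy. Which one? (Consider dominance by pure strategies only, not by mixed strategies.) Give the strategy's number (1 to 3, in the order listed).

Compare s3 with s2: 7 > 1, 7 > 3, 7 > 5.
So s2 strictly dominates s3 for R; s3 is strictly dominated.

3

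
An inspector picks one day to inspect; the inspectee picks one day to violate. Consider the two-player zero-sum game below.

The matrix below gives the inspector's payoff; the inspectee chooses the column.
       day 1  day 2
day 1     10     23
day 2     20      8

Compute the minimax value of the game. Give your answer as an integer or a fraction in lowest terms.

Row minima are 10 and 8, so the inspector's maximin is 10; column maxima are 20 and 23, so the inspectee's minimax is 20. These differ, so the equilibrium is in mixed strategies.
Let the inspector play day 1 with probability p. The inspectee is indifferent when 10p + 20(1−p) = 23p + 8(1−p), giving p = 12/25.
Let the inspectee play day 1 with probability q. The inspector is indifferent when 10q + 23(1−q) = 20q + 8(1−q), giving q = 3/5.
The value is 10·(3/5) + (23)·(2/5) = 76/5.

76/5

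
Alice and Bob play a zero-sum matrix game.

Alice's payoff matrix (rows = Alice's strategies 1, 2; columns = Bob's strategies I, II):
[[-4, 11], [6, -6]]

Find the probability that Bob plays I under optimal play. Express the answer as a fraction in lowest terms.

17/27

Row minima are -4 and -6, so Alice's maximin is -4; column maxima are 6 and 11, so Bob's minimax is 6. These differ, so the equilibrium is in mixed strategies.
Let Bob play I with probability q. Alice is indifferent when −4q + 11(1−q) = 6q − 6(1−q), giving q = 17/27.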